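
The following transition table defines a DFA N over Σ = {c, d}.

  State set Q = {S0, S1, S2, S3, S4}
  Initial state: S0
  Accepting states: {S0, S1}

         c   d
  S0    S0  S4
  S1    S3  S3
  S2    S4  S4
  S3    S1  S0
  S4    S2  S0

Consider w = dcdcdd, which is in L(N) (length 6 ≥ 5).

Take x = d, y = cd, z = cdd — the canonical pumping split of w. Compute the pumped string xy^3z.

dcdcdcdcdd

xy^3z = d·cd·cd·cd·cdd = dcdcdcdcdd.
Reading y = cd takes N from S4 back to S4, so after x·y·y·y the machine is still in S4, and z then leads to the accepting state S0. Hence dcdcdcdcdd ∈ L(N).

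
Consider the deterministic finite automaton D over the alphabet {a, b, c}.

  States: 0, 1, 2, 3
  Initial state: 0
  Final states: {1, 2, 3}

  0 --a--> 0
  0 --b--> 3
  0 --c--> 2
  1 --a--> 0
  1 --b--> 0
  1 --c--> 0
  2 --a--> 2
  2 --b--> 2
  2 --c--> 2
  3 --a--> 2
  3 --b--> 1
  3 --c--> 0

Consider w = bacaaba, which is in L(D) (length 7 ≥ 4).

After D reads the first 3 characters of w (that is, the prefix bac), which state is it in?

2

State sequence: 0 -b-> 3 -a-> 2 -c-> 2

After reading 3 characters, D is in state 2.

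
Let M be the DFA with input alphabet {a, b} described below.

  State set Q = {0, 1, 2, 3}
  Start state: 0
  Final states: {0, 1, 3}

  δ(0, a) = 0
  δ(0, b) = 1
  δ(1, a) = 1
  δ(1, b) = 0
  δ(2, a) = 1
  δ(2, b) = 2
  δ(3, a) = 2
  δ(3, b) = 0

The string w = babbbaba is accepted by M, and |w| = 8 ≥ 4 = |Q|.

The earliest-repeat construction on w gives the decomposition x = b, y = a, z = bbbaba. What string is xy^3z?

xy^3z = b·a·a·a·bbbaba = baaabbbaba.
Reading y = a takes M from 1 back to 1, so after x·y·y·y the machine is still in 1, and z then leads to the accepting state 1. Hence baaabbbaba ∈ L(M).

baaabbbaba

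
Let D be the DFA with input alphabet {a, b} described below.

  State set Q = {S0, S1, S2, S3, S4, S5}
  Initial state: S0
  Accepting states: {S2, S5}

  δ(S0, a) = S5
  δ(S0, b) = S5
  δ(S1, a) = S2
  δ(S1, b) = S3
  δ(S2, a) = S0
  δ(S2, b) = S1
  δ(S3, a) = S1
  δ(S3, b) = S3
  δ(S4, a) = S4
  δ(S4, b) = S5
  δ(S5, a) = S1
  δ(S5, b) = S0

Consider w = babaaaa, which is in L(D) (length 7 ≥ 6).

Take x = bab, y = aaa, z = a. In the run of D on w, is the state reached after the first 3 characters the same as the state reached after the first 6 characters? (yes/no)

State sequence: S0 -b-> S5 -a-> S1 -b-> S3 -a-> S1 -a-> S2 -a-> S0

After x (step 3): S3. After xy (step 6): S0.
They differ (S3 ≠ S0), so y is not a cycle from the state after x; this split is not the one the pumping-lemma construction produces, and pumping y need not keep the string in L(D).

no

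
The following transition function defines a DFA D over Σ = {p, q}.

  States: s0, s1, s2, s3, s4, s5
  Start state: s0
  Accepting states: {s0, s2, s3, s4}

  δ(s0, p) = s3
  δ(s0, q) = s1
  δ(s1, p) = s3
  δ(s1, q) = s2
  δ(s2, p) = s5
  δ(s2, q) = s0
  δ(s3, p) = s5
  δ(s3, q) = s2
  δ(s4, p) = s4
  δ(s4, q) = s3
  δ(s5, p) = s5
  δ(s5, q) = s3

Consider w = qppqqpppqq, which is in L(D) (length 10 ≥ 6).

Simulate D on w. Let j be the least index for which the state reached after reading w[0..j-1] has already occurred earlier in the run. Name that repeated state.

s3

State sequence: s0 -q-> s1 -p-> s3 -p-> s5 -q-> s3 -q-> s2 -p-> s5 -p-> s5 -p-> s5 -q-> s3 -q-> s2
First repeat at step 4: s3 was already visited.

The earliest repeat is at step j = 4: D is in s3, which it already visited at step i = 2.
Pumping length from the standard proof: p = 6 (the number of states). The repeated state found above gives |xy| = j ≤ 6 and |y| = j − i ≥ 1.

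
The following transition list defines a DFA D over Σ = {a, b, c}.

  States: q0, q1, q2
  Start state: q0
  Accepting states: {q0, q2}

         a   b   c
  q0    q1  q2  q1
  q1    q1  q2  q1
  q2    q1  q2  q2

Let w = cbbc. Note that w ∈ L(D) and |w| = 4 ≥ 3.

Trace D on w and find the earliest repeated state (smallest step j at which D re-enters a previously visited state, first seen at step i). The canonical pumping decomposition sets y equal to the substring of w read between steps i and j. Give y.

State sequence: q0 -c-> q1 -b-> q2 -b-> q2 -c-> q2
First repeat at step 3: q2 was already visited.

So i = 2, j = 3, giving x = w[0:2] = cb, y = w[2:3] = b, z = w[3:4] = c.
Check: |xy| = 3 ≤ 3 and |y| = 1 ≥ 1. Reading y takes D from q2 back to q2, so every xyⁱz is accepted.
With |Q| = 3, pigeonhole forces a state repeat no later than step 3; the substring read between the first and second visits to that state can be pumped.

b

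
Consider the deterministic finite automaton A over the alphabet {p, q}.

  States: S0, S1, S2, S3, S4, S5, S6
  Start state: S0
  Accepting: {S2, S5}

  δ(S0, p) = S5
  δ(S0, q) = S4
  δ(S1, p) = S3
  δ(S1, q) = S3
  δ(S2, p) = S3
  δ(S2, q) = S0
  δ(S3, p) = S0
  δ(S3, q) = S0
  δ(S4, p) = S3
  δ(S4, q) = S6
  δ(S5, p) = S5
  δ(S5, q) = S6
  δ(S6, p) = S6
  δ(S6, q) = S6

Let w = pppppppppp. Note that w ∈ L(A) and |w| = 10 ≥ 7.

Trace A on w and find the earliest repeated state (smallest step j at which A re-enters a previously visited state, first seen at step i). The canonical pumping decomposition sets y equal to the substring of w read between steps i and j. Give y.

Run of A on w = p p p p p p p p p p:
  step 0: S0  (start)
  step 1: S5  (read p: S0→S5)
  step 2: S5  (read p: S5→S5)   ← first repeat (S5 seen earlier)
  step 3: S5  (read p: S5→S5)
  step 4: S5  (read p: S5→S5)
  step 5: S5  (read p: S5→S5)
  step 6: S5  (read p: S5→S5)
  step 7: S5  (read p: S5→S5)
  step 8: S5  (read p: S5→S5)
  step 9: S5  (read p: S5→S5)
  step 10: S5  (read p: S5→S5)

So i = 1, j = 2, giving x = w[0:1] = p, y = w[1:2] = p, z = w[2:10] = pppppppp.
Check: |xy| = 2 ≤ 7 and |y| = 1 ≥ 1. Reading y takes A from S5 back to S5, so every xyⁱz is accepted.
The DFA has 7 states, so the proof of the pumping lemma guarantees a repeated state among the first 7+1 visited; the segment between the two visits is the pumpable y.

p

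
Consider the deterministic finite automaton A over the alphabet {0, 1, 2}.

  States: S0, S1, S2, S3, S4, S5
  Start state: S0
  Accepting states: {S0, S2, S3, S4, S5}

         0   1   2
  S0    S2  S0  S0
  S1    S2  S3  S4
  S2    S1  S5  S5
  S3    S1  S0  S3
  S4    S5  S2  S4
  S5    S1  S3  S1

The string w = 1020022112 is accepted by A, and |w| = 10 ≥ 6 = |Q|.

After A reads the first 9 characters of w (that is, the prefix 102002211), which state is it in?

Run of A on the first 9 characters of w = 1 0 2 0 0 2 2 1 1:
  step 0: S0  (start)
  step 1: S0  (read 1: S0→S0)
  step 2: S2  (read 0: S0→S2)
  step 3: S5  (read 2: S2→S5)
  step 4: S1  (read 0: S5→S1)
  step 5: S2  (read 0: S1→S2)
  step 6: S5  (read 2: S2→S5)
  step 7: S1  (read 2: S5→S1)
  step 8: S3  (read 1: S1→S3)
  step 9: S0  (read 1: S3→S0)

After reading 9 characters, A is in state S0.

S0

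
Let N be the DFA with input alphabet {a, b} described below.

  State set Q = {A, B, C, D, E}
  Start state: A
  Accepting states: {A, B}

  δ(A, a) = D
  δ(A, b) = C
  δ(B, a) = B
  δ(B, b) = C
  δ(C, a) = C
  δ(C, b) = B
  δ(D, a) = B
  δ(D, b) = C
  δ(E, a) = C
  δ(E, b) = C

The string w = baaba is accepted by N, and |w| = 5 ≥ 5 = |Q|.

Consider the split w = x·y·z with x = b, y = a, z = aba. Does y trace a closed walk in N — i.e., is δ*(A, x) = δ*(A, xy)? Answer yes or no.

yes

State sequence: A -b-> C -a-> C

After x (step 1): C. After xy (step 2): C.
They match, so y = a drives N around a cycle from C back to itself; pumping y any number of times keeps N in C before reading z, and xyⁱz ∈ L(N) for every i ≥ 0.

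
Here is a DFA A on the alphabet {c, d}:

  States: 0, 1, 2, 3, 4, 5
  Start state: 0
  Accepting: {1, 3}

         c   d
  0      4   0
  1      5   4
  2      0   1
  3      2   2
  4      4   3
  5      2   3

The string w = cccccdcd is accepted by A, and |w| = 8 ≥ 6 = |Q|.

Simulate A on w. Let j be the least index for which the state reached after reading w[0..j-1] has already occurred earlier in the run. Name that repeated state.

4

Run of A on w = c c c c c d c d:
  step 0: 0  (start)
  step 1: 4  (read c: 0→4)
  step 2: 4  (read c: 4→4)   ← first repeat (4 seen earlier)
  step 3: 4  (read c: 4→4)
  step 4: 4  (read c: 4→4)
  step 5: 4  (read c: 4→4)
  step 6: 3  (read d: 4→3)
  step 7: 2  (read c: 3→2)
  step 8: 1  (read d: 2→1)

The earliest repeat is at step j = 2: A is in 4, which it already visited at step i = 1.
Pumping length from the standard proof: p = 6 (the number of states). The repeated state found above gives |xy| = j ≤ 6 and |y| = j − i ≥ 1.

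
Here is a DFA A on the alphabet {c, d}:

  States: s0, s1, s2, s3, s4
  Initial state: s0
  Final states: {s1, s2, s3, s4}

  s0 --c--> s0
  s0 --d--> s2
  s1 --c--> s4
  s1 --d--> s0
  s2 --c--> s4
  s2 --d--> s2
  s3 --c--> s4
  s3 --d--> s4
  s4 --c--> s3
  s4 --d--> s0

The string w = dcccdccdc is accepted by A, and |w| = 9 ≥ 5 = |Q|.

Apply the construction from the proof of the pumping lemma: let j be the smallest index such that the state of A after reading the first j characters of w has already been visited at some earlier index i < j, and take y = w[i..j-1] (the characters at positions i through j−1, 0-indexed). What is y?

cc

Run of A on w = d c c c d c c d c:
  step 0: s0  (start)
  step 1: s2  (read d: s0→s2)
  step 2: s4  (read c: s2→s4)
  step 3: s3  (read c: s4→s3)
  step 4: s4  (read c: s3→s4)   ← first repeat (s4 seen earlier)
  step 5: s0  (read d: s4→s0)
  step 6: s0  (read c: s0→s0)
  step 7: s0  (read c: s0→s0)
  step 8: s2  (read d: s0→s2)
  step 9: s4  (read c: s2→s4)

So i = 2, j = 4, giving x = w[0:2] = dc, y = w[2:4] = cc, z = w[4:9] = dccdc.
Check: |xy| = 4 ≤ 5 and |y| = 2 ≥ 1. Reading y takes A from s4 back to s4, so every xyⁱz is accepted.
Since A has 5 states, any run of length ≥ 5 visits 5+1 states, so by pigeonhole some state repeats within the first 5 steps — that repeat gives the pumpable loop.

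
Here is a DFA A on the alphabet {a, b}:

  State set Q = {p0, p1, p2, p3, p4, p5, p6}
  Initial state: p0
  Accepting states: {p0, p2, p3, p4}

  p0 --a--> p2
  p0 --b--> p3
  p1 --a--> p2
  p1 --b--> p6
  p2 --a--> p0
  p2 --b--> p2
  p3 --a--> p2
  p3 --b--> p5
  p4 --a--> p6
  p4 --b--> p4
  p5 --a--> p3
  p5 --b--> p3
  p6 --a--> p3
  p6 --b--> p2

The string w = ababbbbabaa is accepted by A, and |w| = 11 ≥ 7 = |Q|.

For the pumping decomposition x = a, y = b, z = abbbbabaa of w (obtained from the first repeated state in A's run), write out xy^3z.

abbbabbbbabaa

xy^3z = a·b·b·b·abbbbabaa = abbbabbbbabaa.
Reading y = b takes A from p2 back to p2, so after x·y·y·y the machine is still in p2, and z then leads to the accepting state p2. Hence abbbabbbbabaa ∈ L(A).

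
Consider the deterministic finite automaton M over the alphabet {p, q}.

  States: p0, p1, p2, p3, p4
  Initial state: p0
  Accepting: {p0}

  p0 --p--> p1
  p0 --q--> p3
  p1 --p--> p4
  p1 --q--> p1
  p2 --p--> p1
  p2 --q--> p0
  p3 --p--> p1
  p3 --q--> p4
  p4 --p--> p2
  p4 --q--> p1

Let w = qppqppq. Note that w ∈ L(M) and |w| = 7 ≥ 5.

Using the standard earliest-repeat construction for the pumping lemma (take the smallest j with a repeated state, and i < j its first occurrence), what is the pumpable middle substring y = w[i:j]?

State sequence: p0 -q-> p3 -p-> p1 -p-> p4 -q-> p1 -p-> p4 -p-> p2 -q-> p0
First repeat at step 4: p1 was already visited.

So i = 2, j = 4, giving x = w[0:2] = qp, y = w[2:4] = pq, z = w[4:7] = ppq.
Check: |xy| = 4 ≤ 5 and |y| = 2 ≥ 1. Reading y takes M from p1 back to p1, so every xyⁱz is accepted.

pq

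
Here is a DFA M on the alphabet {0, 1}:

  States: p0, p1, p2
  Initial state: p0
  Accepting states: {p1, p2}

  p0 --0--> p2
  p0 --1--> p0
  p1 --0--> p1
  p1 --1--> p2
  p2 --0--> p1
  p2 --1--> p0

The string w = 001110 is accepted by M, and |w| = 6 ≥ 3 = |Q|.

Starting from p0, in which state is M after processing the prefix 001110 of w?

State sequence: p0 -0-> p2 -0-> p1 -1-> p2 -1-> p0 -1-> p0 -0-> p2

After reading 6 characters, M is in state p2.

p2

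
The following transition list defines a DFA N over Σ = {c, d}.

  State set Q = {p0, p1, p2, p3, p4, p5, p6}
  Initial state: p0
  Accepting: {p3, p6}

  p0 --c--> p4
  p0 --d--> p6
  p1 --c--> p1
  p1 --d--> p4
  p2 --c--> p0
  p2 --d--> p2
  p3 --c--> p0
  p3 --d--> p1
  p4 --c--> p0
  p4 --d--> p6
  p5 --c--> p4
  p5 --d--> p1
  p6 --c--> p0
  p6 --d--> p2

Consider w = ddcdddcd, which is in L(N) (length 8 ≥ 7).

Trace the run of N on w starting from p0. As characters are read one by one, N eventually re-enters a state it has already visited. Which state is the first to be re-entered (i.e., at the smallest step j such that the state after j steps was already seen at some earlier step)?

State sequence: p0 -d-> p6 -d-> p2 -c-> p0 -d-> p6 -d-> p2 -d-> p2 -c-> p0 -d-> p6
First repeat at step 3: p0 was already visited.

The earliest repeat is at step j = 3: N is in p0, which it already visited at step i = 0.
Since N has 7 states, any run of length ≥ 7 visits 7+1 states, so by pigeonhole some state repeats within the first 7 steps — that repeat gives the pumpable loop.

p0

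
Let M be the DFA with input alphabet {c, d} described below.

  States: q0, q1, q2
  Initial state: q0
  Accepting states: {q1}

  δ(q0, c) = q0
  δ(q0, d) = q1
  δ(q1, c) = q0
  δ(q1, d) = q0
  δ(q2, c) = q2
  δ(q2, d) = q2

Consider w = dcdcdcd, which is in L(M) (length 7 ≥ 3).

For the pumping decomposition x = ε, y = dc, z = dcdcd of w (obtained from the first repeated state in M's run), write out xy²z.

dcdcdcdcd

xy^2z = ε·dc·dc·dcdcd = dcdcdcdcd.
Reading y = dc takes M from q0 back to q0, so after x·y·y the machine is still in q0, and z then leads to the accepting state q1. Hence dcdcdcdcd ∈ L(M).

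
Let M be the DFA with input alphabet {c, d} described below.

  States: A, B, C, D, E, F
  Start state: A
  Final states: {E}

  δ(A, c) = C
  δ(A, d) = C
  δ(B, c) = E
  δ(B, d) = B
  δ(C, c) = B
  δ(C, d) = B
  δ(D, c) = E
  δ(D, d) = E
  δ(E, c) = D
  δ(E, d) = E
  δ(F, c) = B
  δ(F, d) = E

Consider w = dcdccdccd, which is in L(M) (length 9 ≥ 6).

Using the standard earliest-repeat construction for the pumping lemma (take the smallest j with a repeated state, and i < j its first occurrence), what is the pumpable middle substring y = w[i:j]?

d

State sequence: A -d-> C -c-> B -d-> B -c-> E -c-> D -d-> E -c-> D -c-> E -d-> E
First repeat at step 3: B was already visited.

So i = 2, j = 3, giving x = w[0:2] = dc, y = w[2:3] = d, z = w[3:9] = ccdccd.
Check: |xy| = 3 ≤ 6 and |y| = 1 ≥ 1. Reading y takes M from B back to B, so every xyⁱz is accepted.
Pumping length from the standard proof: p = 6 (the number of states). The repeated state found above gives |xy| = j ≤ 6 and |y| = j − i ≥ 1.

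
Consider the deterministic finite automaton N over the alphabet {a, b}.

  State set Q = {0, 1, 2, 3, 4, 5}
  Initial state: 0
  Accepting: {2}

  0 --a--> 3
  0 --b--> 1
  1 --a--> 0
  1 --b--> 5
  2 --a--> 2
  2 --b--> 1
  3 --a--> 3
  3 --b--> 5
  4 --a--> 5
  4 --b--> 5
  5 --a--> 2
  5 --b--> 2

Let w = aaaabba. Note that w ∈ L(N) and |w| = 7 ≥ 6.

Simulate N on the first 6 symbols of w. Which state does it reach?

2

State sequence: 0 -a-> 3 -a-> 3 -a-> 3 -a-> 3 -b-> 5 -b-> 2

After reading 6 characters, N is in state 2.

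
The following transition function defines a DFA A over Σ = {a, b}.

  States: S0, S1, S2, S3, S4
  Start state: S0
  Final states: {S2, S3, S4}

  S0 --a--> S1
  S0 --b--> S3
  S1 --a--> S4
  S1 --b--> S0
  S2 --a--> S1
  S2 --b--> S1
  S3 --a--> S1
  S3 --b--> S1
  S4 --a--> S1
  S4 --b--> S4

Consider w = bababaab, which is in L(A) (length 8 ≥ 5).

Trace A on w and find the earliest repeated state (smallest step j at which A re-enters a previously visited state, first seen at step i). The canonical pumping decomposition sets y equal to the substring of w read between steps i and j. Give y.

bab

State sequence: S0 -b-> S3 -a-> S1 -b-> S0 -a-> S1 -b-> S0 -a-> S1 -a-> S4 -b-> S4
First repeat at step 3: S0 was already visited.

So i = 0, j = 3, giving x = w[0:0] = ε, y = w[0:3] = bab, z = w[3:8] = abaab.
Check: |xy| = 3 ≤ 5 and |y| = 3 ≥ 1. Reading y takes A from S0 back to S0, so every xyⁱz is accepted.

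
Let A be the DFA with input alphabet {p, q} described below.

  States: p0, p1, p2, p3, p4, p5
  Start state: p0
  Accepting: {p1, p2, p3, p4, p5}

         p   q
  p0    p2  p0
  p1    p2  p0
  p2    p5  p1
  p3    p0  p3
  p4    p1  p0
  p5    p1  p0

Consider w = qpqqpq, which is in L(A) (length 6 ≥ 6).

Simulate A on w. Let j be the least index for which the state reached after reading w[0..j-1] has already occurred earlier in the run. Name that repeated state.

p0

State sequence: p0 -q-> p0 -p-> p2 -q-> p1 -q-> p0 -p-> p2 -q-> p1
First repeat at step 1: p0 was already visited.

The earliest repeat is at step j = 1: A is in p0, which it already visited at step i = 0.
Since A has 6 states, any run of length ≥ 6 visits 6+1 states, so by pigeonhole some state repeats within the first 6 steps — that repeat gives the pumpable loop.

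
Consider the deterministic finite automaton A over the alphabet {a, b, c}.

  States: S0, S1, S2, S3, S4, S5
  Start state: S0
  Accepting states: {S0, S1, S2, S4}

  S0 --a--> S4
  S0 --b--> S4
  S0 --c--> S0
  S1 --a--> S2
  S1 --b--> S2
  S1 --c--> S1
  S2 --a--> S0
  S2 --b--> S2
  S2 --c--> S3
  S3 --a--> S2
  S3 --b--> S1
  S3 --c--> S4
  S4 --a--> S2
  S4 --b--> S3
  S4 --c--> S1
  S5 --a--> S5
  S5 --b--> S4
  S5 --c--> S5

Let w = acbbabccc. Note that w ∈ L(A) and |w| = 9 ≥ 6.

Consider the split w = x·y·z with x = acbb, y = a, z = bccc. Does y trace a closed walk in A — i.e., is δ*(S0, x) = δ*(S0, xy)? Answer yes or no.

Run of A on the first 5 characters of w = a c b b a:
  step 0: S0  (start)
  step 1: S4  (read a: S0→S4)
  step 2: S1  (read c: S4→S1)
  step 3: S2  (read b: S1→S2)
  step 4: S2  (read b: S2→S2)
  step 5: S0  (read a: S2→S0)

After x (step 4): S2. After xy (step 5): S0.
They differ (S2 ≠ S0), so y is not a cycle from the state after x; this split is not the one the pumping-lemma construction produces, and pumping y need not keep the string in L(A).

no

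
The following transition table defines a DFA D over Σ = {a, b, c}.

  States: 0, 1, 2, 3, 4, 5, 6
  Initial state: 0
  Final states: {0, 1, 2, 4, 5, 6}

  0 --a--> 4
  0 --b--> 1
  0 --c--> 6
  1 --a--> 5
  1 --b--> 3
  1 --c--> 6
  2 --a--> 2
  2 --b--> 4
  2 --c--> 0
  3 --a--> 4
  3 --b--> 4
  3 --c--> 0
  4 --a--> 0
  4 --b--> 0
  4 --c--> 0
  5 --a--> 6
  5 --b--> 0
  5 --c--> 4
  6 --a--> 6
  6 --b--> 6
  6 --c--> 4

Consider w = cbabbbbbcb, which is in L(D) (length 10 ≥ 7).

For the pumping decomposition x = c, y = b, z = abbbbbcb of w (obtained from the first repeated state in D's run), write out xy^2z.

cbbabbbbbcb

xy^2z = c·b·b·abbbbbcb = cbbabbbbbcb.
Reading y = b takes D from 6 back to 6, so after x·y·y the machine is still in 6, and z then leads to the accepting state 0. Hence cbbabbbbbcb ∈ L(D).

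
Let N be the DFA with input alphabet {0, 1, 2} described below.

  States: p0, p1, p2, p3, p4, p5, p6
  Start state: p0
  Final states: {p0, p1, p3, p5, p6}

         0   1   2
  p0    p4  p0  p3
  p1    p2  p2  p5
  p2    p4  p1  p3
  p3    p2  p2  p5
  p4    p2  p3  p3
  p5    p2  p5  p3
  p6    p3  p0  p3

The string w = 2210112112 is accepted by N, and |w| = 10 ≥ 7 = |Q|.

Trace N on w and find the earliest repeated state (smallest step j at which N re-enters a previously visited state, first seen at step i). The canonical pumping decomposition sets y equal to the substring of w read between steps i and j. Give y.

1

State sequence: p0 -2-> p3 -2-> p5 -1-> p5 -0-> p2 -1-> p1 -1-> p2 -2-> p3 -1-> p2 -1-> p1 -2-> p5
First repeat at step 3: p5 was already visited.

So i = 2, j = 3, giving x = w[0:2] = 22, y = w[2:3] = 1, z = w[3:10] = 0112112.
Check: |xy| = 3 ≤ 7 and |y| = 1 ≥ 1. Reading y takes N from p5 back to p5, so every xyⁱz is accepted.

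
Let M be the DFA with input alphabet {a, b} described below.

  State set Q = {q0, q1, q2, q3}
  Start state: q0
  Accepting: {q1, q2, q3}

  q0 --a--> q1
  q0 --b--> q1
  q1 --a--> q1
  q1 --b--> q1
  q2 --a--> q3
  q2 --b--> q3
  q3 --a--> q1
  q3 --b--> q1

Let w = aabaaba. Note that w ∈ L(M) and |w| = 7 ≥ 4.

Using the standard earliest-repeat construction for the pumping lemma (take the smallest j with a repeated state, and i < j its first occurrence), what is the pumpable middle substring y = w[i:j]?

a

State sequence: q0 -a-> q1 -a-> q1 -b-> q1 -a-> q1 -a-> q1 -b-> q1 -a-> q1
First repeat at step 2: q1 was already visited.

So i = 1, j = 2, giving x = w[0:1] = a, y = w[1:2] = a, z = w[2:7] = baaba.
Check: |xy| = 2 ≤ 4 and |y| = 1 ≥ 1. Reading y takes M from q1 back to q1, so every xyⁱz is accepted.
The DFA has 4 states, so the proof of the pumping lemma guarantees a repeated state among the first 4+1 visited; the segment between the two visits is the pumpable y.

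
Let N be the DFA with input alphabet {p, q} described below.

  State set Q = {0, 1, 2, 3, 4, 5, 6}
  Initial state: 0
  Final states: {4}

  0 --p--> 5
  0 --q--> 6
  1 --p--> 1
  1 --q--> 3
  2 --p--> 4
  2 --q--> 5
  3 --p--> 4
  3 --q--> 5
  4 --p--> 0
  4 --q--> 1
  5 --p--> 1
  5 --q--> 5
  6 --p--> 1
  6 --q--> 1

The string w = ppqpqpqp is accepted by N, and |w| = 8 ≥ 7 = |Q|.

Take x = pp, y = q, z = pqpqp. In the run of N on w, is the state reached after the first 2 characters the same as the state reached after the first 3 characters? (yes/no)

no

State sequence: 0 -p-> 5 -p-> 1 -q-> 3

After x (step 2): 1. After xy (step 3): 3.
They differ (1 ≠ 3), so y is not a cycle from the state after x; this split is not the one the pumping-lemma construction produces, and pumping y need not keep the string in L(N).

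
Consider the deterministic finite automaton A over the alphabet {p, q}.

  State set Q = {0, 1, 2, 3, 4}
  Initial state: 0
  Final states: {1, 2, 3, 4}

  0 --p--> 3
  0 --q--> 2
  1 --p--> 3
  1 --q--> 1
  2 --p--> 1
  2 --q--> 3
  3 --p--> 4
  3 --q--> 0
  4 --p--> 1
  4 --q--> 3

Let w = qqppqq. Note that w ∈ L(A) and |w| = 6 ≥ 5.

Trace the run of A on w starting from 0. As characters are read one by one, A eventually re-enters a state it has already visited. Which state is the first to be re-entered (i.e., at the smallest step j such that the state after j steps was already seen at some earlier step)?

Run of A on w = q q p p q q:
  step 0: 0  (start)
  step 1: 2  (read q: 0→2)
  step 2: 3  (read q: 2→3)
  step 3: 4  (read p: 3→4)
  step 4: 1  (read p: 4→1)
  step 5: 1  (read q: 1→1)   ← first repeat (1 seen earlier)
  step 6: 1  (read q: 1→1)

The earliest repeat is at step j = 5: A is in 1, which it already visited at step i = 4.
Pumping length from the standard proof: p = 5 (the number of states). The repeated state found above gives |xy| = j ≤ 5 and |y| = j − i ≥ 1.

1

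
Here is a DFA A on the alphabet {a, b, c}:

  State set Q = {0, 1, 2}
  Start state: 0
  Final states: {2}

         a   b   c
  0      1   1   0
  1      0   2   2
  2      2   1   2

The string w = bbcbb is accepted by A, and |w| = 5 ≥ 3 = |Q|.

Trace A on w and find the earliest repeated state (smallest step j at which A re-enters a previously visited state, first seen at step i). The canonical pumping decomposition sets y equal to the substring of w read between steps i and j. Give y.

Run of A on w = b b c b b:
  step 0: 0  (start)
  step 1: 1  (read b: 0→1)
  step 2: 2  (read b: 1→2)
  step 3: 2  (read c: 2→2)   ← first repeat (2 seen earlier)
  step 4: 1  (read b: 2→1)
  step 5: 2  (read b: 1→2)

So i = 2, j = 3, giving x = w[0:2] = bb, y = w[2:3] = c, z = w[3:5] = bb.
Check: |xy| = 3 ≤ 3 and |y| = 1 ≥ 1. Reading y takes A from 2 back to 2, so every xyⁱz is accepted.

c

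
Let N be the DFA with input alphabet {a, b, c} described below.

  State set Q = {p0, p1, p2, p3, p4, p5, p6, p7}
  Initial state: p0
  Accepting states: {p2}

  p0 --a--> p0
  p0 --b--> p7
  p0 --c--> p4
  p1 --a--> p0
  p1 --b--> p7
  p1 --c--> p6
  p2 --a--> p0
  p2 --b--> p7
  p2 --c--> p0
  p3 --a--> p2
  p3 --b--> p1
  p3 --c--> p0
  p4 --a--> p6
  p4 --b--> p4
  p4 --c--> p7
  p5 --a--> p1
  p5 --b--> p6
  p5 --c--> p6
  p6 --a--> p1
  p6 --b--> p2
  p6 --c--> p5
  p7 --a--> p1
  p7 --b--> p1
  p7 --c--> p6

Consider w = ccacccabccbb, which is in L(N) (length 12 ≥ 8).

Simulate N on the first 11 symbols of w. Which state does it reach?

p6

State sequence: p0 -c-> p4 -c-> p7 -a-> p1 -c-> p6 -c-> p5 -c-> p6 -a-> p1 -b-> p7 -c-> p6 -c-> p5 -b-> p6

After reading 11 characters, N is in state p6.
(This kind of state-tracing is the core of the pumping-lemma construction: with 8 states, pigeonhole forces a repeat within the first 8 steps.)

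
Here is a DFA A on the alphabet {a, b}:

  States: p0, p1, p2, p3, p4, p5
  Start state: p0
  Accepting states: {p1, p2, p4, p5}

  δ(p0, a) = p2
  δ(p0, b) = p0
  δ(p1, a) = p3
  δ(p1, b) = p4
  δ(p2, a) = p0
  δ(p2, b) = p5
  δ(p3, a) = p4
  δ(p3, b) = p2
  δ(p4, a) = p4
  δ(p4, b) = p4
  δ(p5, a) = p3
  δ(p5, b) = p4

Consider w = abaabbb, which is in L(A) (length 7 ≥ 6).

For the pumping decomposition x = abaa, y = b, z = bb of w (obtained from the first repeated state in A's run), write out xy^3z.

xy^3z = abaa·b·b·b·bb = abaabbbbb.
Reading y = b takes A from p4 back to p4, so after x·y·y·y the machine is still in p4, and z then leads to the accepting state p4. Hence abaabbbbb ∈ L(A).

abaabbbbb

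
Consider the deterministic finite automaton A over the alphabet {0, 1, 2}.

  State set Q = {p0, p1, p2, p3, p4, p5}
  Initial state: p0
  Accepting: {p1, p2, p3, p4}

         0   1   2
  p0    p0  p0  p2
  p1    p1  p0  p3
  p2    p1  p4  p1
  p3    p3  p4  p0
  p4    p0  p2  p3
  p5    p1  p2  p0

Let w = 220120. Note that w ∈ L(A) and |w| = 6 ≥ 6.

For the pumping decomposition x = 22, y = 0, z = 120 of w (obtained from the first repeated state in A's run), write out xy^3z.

22000120

xy^3z = 22·0·0·0·120 = 22000120.
Reading y = 0 takes A from p1 back to p1, so after x·y·y·y the machine is still in p1, and z then leads to the accepting state p1. Hence 22000120 ∈ L(A).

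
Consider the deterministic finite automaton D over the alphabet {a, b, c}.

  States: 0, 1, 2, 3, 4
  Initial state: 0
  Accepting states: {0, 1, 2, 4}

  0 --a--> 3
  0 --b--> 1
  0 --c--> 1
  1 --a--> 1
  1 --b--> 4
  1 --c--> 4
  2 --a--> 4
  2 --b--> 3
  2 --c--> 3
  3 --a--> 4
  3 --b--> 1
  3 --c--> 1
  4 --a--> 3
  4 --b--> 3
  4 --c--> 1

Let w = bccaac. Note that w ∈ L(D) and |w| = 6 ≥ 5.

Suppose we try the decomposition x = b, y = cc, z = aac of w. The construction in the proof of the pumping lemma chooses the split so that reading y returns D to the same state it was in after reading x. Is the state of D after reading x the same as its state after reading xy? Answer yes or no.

yes

Run of D on the first 3 characters of w = b c c:
  step 0: 0  (start)
  step 1: 1  (read b: 0→1)
  step 2: 4  (read c: 1→4)
  step 3: 1  (read c: 4→1)

After x (step 1): 1. After xy (step 3): 1.
They match, so y = cc drives D around a cycle from 1 back to itself; pumping y any number of times keeps D in 1 before reading z, and xyⁱz ∈ L(D) for every i ≥ 0.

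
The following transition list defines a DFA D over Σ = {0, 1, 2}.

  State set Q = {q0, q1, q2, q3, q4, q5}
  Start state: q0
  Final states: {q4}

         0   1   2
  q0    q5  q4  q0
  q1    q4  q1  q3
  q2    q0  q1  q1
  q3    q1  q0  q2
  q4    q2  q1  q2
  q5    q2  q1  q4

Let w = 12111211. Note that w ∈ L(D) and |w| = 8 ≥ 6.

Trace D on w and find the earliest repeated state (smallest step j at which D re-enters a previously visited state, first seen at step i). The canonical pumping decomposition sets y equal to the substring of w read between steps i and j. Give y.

Run of D on w = 1 2 1 1 1 2 1 1:
  step 0: q0  (start)
  step 1: q4  (read 1: q0→q4)
  step 2: q2  (read 2: q4→q2)
  step 3: q1  (read 1: q2→q1)
  step 4: q1  (read 1: q1→q1)   ← first repeat (q1 seen earlier)
  step 5: q1  (read 1: q1→q1)
  step 6: q3  (read 2: q1→q3)
  step 7: q0  (read 1: q3→q0)
  step 8: q4  (read 1: q0→q4)

So i = 3, j = 4, giving x = w[0:3] = 121, y = w[3:4] = 1, z = w[4:8] = 1211.
Check: |xy| = 4 ≤ 6 and |y| = 1 ≥ 1. Reading y takes D from q1 back to q1, so every xyⁱz is accepted.
Pumping length from the standard proof: p = 6 (the number of states). The repeated state found above gives |xy| = j ≤ 6 and |y| = j − i ≥ 1.

1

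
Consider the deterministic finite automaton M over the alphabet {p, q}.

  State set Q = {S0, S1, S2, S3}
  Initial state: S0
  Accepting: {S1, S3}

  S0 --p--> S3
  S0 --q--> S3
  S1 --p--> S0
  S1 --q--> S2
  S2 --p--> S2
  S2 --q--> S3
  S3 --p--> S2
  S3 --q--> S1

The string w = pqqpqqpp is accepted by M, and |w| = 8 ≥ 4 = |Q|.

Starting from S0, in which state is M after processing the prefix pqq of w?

S2

State sequence: S0 -p-> S3 -q-> S1 -q-> S2

After reading 3 characters, M is in state S2.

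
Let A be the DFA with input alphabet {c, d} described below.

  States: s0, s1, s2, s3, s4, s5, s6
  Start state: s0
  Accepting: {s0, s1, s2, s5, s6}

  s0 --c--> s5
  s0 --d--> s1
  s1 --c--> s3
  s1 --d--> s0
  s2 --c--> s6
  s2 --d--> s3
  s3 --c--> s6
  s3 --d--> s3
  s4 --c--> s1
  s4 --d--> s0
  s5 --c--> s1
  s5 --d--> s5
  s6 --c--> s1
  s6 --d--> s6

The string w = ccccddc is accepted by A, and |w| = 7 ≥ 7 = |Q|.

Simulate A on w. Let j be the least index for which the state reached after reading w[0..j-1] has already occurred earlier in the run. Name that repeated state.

Run of A on w = c c c c d d c:
  step 0: s0  (start)
  step 1: s5  (read c: s0→s5)
  step 2: s1  (read c: s5→s1)
  step 3: s3  (read c: s1→s3)
  step 4: s6  (read c: s3→s6)
  step 5: s6  (read d: s6→s6)   ← first repeat (s6 seen earlier)
  step 6: s6  (read d: s6→s6)
  step 7: s1  (read c: s6→s1)

The earliest repeat is at step j = 5: A is in s6, which it already visited at step i = 4.
The DFA has 7 states, so the proof of the pumping lemma guarantees a repeated state among the first 7+1 visited; the segment between the two visits is the pumpable y.

s6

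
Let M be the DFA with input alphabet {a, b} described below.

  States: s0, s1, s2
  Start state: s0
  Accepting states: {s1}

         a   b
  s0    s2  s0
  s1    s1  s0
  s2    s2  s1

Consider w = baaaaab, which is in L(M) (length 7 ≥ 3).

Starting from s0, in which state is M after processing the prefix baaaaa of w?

s2

Run of M on the first 6 characters of w = b a a a a a:
  step 0: s0  (start)
  step 1: s0  (read b: s0→s0)
  step 2: s2  (read a: s0→s2)
  step 3: s2  (read a: s2→s2)
  step 4: s2  (read a: s2→s2)
  step 5: s2  (read a: s2→s2)
  step 6: s2  (read a: s2→s2)

After reading 6 characters, M is in state s2.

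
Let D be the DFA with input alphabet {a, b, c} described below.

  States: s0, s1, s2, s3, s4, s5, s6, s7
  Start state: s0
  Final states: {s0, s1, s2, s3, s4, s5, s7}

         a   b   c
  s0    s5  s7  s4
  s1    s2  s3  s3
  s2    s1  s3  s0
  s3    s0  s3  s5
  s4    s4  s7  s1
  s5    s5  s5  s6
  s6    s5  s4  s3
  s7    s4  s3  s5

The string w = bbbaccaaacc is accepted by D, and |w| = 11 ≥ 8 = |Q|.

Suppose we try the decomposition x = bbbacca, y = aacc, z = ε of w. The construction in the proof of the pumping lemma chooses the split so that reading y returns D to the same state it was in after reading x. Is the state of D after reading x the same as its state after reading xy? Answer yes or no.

State sequence: s0 -b-> s7 -b-> s3 -b-> s3 -a-> s0 -c-> s4 -c-> s1 -a-> s2 -a-> s1 -a-> s2 -c-> s0 -c-> s4

After x (step 7): s2. After xy (step 11): s4.
They differ (s2 ≠ s4), so y is not a cycle from the state after x; this split is not the one the pumping-lemma construction produces, and pumping y need not keep the string in L(D).

no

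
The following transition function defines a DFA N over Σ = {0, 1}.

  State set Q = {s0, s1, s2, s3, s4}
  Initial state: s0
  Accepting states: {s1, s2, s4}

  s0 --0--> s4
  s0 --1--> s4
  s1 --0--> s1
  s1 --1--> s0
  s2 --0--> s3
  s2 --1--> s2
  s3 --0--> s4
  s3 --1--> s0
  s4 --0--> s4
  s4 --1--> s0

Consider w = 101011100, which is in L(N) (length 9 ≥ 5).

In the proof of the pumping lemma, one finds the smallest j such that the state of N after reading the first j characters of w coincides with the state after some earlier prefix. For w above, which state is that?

s4

Run of N on w = 1 0 1 0 1 1 1 0 0:
  step 0: s0  (start)
  step 1: s4  (read 1: s0→s4)
  step 2: s4  (read 0: s4→s4)   ← first repeat (s4 seen earlier)
  step 3: s0  (read 1: s4→s0)
  step 4: s4  (read 0: s0→s4)
  step 5: s0  (read 1: s4→s0)
  step 6: s4  (read 1: s0→s4)
  step 7: s0  (read 1: s4→s0)
  step 8: s4  (read 0: s0→s4)
  step 9: s4  (read 0: s4→s4)

The earliest repeat is at step j = 2: N is in s4, which it already visited at step i = 1.
With |Q| = 5, pigeonhole forces a state repeat no later than step 5; the substring read between the first and second visits to that state can be pumped.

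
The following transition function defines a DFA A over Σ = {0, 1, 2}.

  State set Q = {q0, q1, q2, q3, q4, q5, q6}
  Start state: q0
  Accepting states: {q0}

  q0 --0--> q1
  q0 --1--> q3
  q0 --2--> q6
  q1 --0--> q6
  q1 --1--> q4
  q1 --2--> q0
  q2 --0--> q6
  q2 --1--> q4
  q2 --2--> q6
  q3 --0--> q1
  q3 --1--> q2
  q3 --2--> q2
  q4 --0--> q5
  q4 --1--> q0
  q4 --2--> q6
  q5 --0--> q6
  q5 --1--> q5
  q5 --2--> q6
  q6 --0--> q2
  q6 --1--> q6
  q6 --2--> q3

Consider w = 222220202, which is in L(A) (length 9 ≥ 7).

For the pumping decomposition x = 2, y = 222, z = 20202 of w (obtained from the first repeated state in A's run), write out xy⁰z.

xy⁰z = xz = 2·20202 = 220202.
Reading y = 222 takes A from q6 back to q6, so after x the machine is still in q6, and z then leads to the accepting state q0. Hence 220202 ∈ L(A).

220202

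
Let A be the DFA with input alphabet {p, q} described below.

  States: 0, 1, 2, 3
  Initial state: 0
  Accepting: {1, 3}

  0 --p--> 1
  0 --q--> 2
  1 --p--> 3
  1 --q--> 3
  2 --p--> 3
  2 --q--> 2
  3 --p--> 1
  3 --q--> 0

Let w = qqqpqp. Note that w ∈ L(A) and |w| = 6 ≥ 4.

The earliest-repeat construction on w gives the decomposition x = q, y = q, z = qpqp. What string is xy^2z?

xy^2z = q·q·q·qpqp = qqqqpqp.
Reading y = q takes A from 2 back to 2, so after x·y·y the machine is still in 2, and z then leads to the accepting state 1. Hence qqqqpqp ∈ L(A).

qqqqpqp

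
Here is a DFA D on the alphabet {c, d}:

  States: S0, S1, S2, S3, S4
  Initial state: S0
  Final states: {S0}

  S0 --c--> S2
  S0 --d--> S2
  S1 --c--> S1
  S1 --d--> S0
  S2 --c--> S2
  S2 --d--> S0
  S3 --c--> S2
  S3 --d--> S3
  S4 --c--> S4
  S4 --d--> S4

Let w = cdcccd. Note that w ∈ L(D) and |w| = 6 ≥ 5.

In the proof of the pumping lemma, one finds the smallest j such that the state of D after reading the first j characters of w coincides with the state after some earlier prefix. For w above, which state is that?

S0

State sequence: S0 -c-> S2 -d-> S0 -c-> S2 -c-> S2 -c-> S2 -d-> S0
First repeat at step 2: S0 was already visited.

The earliest repeat is at step j = 2: D is in S0, which it already visited at step i = 0.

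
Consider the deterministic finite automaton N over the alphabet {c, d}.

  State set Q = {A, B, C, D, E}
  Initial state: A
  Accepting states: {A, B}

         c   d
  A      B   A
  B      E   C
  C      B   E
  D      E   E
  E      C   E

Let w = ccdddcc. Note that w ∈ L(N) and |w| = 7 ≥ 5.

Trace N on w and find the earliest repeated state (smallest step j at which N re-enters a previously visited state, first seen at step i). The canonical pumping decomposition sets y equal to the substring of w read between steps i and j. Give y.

d

State sequence: A -c-> B -c-> E -d-> E -d-> E -d-> E -c-> C -c-> B
First repeat at step 3: E was already visited.

So i = 2, j = 3, giving x = w[0:2] = cc, y = w[2:3] = d, z = w[3:7] = ddcc.
Check: |xy| = 3 ≤ 5 and |y| = 1 ≥ 1. Reading y takes N from E back to E, so every xyⁱz is accepted.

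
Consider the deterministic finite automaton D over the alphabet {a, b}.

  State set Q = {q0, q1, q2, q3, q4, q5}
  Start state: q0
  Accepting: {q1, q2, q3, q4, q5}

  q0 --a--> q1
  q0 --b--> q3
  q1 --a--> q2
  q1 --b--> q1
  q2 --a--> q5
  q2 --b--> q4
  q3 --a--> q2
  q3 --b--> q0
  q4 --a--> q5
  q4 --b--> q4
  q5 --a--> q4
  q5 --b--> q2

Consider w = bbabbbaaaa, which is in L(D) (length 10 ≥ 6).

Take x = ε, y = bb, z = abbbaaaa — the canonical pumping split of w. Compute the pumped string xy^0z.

xy⁰z = xz = ε·abbbaaaa = abbbaaaa.
Reading y = bb takes D from q0 back to q0, so after x the machine is still in q0, and z then leads to the accepting state q5. Hence abbbaaaa ∈ L(D).

abbbaaaa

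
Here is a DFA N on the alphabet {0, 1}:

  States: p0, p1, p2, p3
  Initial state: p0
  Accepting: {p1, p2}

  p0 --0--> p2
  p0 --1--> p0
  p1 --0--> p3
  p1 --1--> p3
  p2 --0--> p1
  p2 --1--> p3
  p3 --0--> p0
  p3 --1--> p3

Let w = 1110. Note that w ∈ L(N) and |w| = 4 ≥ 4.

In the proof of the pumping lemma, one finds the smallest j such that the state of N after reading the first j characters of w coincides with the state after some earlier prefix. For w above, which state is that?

Run of N on w = 1 1 1 0:
  step 0: p0  (start)
  step 1: p0  (read 1: p0→p0)   ← first repeat (p0 seen earlier)
  step 2: p0  (read 1: p0→p0)
  step 3: p0  (read 1: p0→p0)
  step 4: p2  (read 0: p0→p2)

The earliest repeat is at step j = 1: N is in p0, which it already visited at step i = 0.
Since N has 4 states, any run of length ≥ 4 visits 4+1 states, so by pigeonhole some state repeats within the first 4 steps — that repeat gives the pumpable loop.

p0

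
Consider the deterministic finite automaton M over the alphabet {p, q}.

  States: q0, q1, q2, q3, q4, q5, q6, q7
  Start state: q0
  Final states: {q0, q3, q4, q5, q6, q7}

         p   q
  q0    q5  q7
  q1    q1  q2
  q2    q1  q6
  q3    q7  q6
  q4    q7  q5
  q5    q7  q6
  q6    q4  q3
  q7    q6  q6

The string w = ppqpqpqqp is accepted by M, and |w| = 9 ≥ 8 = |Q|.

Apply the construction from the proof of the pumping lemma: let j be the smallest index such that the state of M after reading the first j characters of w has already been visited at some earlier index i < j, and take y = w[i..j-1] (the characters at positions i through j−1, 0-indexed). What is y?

pqpq

State sequence: q0 -p-> q5 -p-> q7 -q-> q6 -p-> q4 -q-> q5 -p-> q7 -q-> q6 -q-> q3 -p-> q7
First repeat at step 5: q5 was already visited.

So i = 1, j = 5, giving x = w[0:1] = p, y = w[1:5] = pqpq, z = w[5:9] = pqqp.
Check: |xy| = 5 ≤ 8 and |y| = 4 ≥ 1. Reading y takes M from q5 back to q5, so every xyⁱz is accepted.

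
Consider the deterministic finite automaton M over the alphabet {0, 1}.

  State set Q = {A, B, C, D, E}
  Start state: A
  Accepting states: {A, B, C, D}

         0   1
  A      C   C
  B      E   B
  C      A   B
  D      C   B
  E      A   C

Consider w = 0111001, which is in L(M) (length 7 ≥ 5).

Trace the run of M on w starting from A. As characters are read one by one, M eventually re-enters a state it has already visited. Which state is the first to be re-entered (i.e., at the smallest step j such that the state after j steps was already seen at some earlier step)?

B

State sequence: A -0-> C -1-> B -1-> B -1-> B -0-> E -0-> A -1-> C
First repeat at step 3: B was already visited.

The earliest repeat is at step j = 3: M is in B, which it already visited at step i = 2.
Pumping length from the standard proof: p = 5 (the number of states). The repeated state found above gives |xy| = j ≤ 5 and |y| = j − i ≥ 1.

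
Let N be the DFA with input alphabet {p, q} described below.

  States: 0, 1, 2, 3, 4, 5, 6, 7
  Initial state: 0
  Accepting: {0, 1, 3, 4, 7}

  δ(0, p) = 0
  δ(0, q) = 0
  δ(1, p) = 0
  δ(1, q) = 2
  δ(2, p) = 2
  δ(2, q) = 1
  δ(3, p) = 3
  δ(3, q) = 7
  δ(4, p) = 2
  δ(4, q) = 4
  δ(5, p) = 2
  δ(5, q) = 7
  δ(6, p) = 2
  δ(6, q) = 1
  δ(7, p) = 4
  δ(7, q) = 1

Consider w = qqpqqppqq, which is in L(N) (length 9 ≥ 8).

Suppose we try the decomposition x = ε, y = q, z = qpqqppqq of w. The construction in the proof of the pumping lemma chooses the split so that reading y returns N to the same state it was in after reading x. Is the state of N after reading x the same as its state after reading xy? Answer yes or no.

Run of N on the first 1 characters of w = q:
  step 0: 0  (start)
  step 1: 0  (read q: 0→0)

After x (step 0): 0. After xy (step 1): 0.
They match, so y = q drives N around a cycle from 0 back to itself; pumping y any number of times keeps N in 0 before reading z, and xyⁱz ∈ L(N) for every i ≥ 0.

yes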